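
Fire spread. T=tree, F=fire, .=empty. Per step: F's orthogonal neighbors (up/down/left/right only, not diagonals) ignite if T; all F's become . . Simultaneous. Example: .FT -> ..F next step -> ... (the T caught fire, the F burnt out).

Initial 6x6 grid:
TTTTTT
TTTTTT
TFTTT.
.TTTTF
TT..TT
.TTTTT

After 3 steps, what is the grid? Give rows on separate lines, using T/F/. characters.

Step 1: 6 trees catch fire, 2 burn out
  TTTTTT
  TFTTTT
  F.FTT.
  .FTTF.
  TT..TF
  .TTTTT
Step 2: 10 trees catch fire, 6 burn out
  TFTTTT
  F.FTTT
  ...FF.
  ..FF..
  TF..F.
  .TTTTF
Step 3: 7 trees catch fire, 10 burn out
  F.FTTT
  ...FFT
  ......
  ......
  F.....
  .FTTF.

F.FTTT
...FFT
......
......
F.....
.FTTF.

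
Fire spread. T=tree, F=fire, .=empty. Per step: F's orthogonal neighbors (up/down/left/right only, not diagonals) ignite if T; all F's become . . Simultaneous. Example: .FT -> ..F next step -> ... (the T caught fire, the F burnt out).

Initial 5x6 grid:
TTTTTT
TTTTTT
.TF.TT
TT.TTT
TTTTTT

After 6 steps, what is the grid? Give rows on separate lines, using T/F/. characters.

Step 1: 2 trees catch fire, 1 burn out
  TTTTTT
  TTFTTT
  .F..TT
  TT.TTT
  TTTTTT
Step 2: 4 trees catch fire, 2 burn out
  TTFTTT
  TF.FTT
  ....TT
  TF.TTT
  TTTTTT
Step 3: 6 trees catch fire, 4 burn out
  TF.FTT
  F...FT
  ....TT
  F..TTT
  TFTTTT
Step 4: 6 trees catch fire, 6 burn out
  F...FT
  .....F
  ....FT
  ...TTT
  F.FTTT
Step 5: 4 trees catch fire, 6 burn out
  .....F
  ......
  .....F
  ...TFT
  ...FTT
Step 6: 3 trees catch fire, 4 burn out
  ......
  ......
  ......
  ...F.F
  ....FT

......
......
......
...F.F
....FT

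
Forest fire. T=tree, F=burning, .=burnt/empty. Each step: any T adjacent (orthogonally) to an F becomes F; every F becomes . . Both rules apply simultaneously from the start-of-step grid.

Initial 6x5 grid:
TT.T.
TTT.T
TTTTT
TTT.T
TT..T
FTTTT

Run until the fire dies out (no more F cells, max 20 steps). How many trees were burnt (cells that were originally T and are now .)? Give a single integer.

Step 1: +2 fires, +1 burnt (F count now 2)
Step 2: +3 fires, +2 burnt (F count now 3)
Step 3: +3 fires, +3 burnt (F count now 3)
Step 4: +4 fires, +3 burnt (F count now 4)
Step 5: +4 fires, +4 burnt (F count now 4)
Step 6: +4 fires, +4 burnt (F count now 4)
Step 7: +1 fires, +4 burnt (F count now 1)
Step 8: +1 fires, +1 burnt (F count now 1)
Step 9: +0 fires, +1 burnt (F count now 0)
Fire out after step 9
Initially T: 23, now '.': 29
Total burnt (originally-T cells now '.'): 22

Answer: 22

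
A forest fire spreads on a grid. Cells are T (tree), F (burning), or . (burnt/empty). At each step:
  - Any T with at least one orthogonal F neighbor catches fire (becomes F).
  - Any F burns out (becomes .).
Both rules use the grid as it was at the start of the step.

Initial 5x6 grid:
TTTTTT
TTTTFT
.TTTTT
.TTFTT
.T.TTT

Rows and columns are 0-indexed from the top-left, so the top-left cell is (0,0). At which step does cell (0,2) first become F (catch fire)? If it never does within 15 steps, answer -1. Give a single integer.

Step 1: cell (0,2)='T' (+8 fires, +2 burnt)
Step 2: cell (0,2)='T' (+8 fires, +8 burnt)
Step 3: cell (0,2)='F' (+5 fires, +8 burnt)
  -> target ignites at step 3
Step 4: cell (0,2)='.' (+2 fires, +5 burnt)
Step 5: cell (0,2)='.' (+1 fires, +2 burnt)
Step 6: cell (0,2)='.' (+0 fires, +1 burnt)
  fire out at step 6

3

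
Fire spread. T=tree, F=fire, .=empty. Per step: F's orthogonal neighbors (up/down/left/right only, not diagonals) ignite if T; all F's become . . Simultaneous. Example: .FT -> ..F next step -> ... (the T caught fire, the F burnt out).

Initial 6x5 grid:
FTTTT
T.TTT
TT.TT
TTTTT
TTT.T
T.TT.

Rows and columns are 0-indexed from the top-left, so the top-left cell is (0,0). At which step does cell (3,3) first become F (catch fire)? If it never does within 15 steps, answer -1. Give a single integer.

Step 1: cell (3,3)='T' (+2 fires, +1 burnt)
Step 2: cell (3,3)='T' (+2 fires, +2 burnt)
Step 3: cell (3,3)='T' (+4 fires, +2 burnt)
Step 4: cell (3,3)='T' (+4 fires, +4 burnt)
Step 5: cell (3,3)='T' (+5 fires, +4 burnt)
Step 6: cell (3,3)='F' (+3 fires, +5 burnt)
  -> target ignites at step 6
Step 7: cell (3,3)='.' (+2 fires, +3 burnt)
Step 8: cell (3,3)='.' (+2 fires, +2 burnt)
Step 9: cell (3,3)='.' (+0 fires, +2 burnt)
  fire out at step 9

6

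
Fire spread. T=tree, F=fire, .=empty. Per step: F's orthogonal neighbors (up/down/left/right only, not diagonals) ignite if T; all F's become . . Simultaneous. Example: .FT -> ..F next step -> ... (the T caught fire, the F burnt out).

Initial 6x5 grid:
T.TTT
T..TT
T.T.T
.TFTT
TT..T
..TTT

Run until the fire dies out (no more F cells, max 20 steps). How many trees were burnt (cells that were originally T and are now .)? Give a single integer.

Answer: 16

Derivation:
Step 1: +3 fires, +1 burnt (F count now 3)
Step 2: +2 fires, +3 burnt (F count now 2)
Step 3: +3 fires, +2 burnt (F count now 3)
Step 4: +2 fires, +3 burnt (F count now 2)
Step 5: +3 fires, +2 burnt (F count now 3)
Step 6: +2 fires, +3 burnt (F count now 2)
Step 7: +1 fires, +2 burnt (F count now 1)
Step 8: +0 fires, +1 burnt (F count now 0)
Fire out after step 8
Initially T: 19, now '.': 27
Total burnt (originally-T cells now '.'): 16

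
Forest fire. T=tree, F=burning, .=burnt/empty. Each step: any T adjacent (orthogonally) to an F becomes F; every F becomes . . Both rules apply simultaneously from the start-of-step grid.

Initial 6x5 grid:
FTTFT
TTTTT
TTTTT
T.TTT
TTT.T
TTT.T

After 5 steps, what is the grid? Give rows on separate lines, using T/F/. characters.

Step 1: 5 trees catch fire, 2 burn out
  .FF.F
  FTTFT
  TTTTT
  T.TTT
  TTT.T
  TTT.T
Step 2: 5 trees catch fire, 5 burn out
  .....
  .FF.F
  FTTFT
  T.TTT
  TTT.T
  TTT.T
Step 3: 5 trees catch fire, 5 burn out
  .....
  .....
  .FF.F
  F.TFT
  TTT.T
  TTT.T
Step 4: 3 trees catch fire, 5 burn out
  .....
  .....
  .....
  ..F.F
  FTT.T
  TTT.T
Step 5: 4 trees catch fire, 3 burn out
  .....
  .....
  .....
  .....
  .FF.F
  FTT.T

.....
.....
.....
.....
.FF.F
FTT.T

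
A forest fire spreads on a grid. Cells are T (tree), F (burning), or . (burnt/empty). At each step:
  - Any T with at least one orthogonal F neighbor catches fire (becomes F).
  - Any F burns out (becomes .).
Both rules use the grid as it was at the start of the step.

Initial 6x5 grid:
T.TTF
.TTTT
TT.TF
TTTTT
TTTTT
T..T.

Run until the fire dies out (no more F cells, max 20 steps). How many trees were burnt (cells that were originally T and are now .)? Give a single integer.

Step 1: +4 fires, +2 burnt (F count now 4)
Step 2: +4 fires, +4 burnt (F count now 4)
Step 3: +3 fires, +4 burnt (F count now 3)
Step 4: +4 fires, +3 burnt (F count now 4)
Step 5: +3 fires, +4 burnt (F count now 3)
Step 6: +2 fires, +3 burnt (F count now 2)
Step 7: +1 fires, +2 burnt (F count now 1)
Step 8: +0 fires, +1 burnt (F count now 0)
Fire out after step 8
Initially T: 22, now '.': 29
Total burnt (originally-T cells now '.'): 21

Answer: 21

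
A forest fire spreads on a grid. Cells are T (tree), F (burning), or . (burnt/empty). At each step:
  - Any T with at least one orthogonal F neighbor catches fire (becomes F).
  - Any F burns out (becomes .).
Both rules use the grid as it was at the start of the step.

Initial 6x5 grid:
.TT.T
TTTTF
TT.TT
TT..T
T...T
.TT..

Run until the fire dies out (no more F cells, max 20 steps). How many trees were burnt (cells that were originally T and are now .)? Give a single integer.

Answer: 16

Derivation:
Step 1: +3 fires, +1 burnt (F count now 3)
Step 2: +3 fires, +3 burnt (F count now 3)
Step 3: +3 fires, +3 burnt (F count now 3)
Step 4: +3 fires, +3 burnt (F count now 3)
Step 5: +2 fires, +3 burnt (F count now 2)
Step 6: +1 fires, +2 burnt (F count now 1)
Step 7: +1 fires, +1 burnt (F count now 1)
Step 8: +0 fires, +1 burnt (F count now 0)
Fire out after step 8
Initially T: 18, now '.': 28
Total burnt (originally-T cells now '.'): 16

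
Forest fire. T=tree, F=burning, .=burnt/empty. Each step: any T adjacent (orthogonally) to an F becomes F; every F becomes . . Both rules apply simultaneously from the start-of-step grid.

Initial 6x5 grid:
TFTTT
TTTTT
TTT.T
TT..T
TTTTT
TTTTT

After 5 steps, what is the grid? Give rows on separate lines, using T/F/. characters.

Step 1: 3 trees catch fire, 1 burn out
  F.FTT
  TFTTT
  TTT.T
  TT..T
  TTTTT
  TTTTT
Step 2: 4 trees catch fire, 3 burn out
  ...FT
  F.FTT
  TFT.T
  TT..T
  TTTTT
  TTTTT
Step 3: 5 trees catch fire, 4 burn out
  ....F
  ...FT
  F.F.T
  TF..T
  TTTTT
  TTTTT
Step 4: 3 trees catch fire, 5 burn out
  .....
  ....F
  ....T
  F...T
  TFTTT
  TTTTT
Step 5: 4 trees catch fire, 3 burn out
  .....
  .....
  ....F
  ....T
  F.FTT
  TFTTT

.....
.....
....F
....T
F.FTT
TFTTT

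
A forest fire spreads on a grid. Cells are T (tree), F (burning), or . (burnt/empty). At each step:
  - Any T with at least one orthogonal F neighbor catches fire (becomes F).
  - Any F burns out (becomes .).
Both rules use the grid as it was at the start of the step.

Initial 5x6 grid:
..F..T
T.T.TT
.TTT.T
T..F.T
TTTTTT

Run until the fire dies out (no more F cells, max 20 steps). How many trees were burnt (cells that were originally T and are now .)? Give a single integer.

Step 1: +3 fires, +2 burnt (F count now 3)
Step 2: +3 fires, +3 burnt (F count now 3)
Step 3: +3 fires, +3 burnt (F count now 3)
Step 4: +2 fires, +3 burnt (F count now 2)
Step 5: +2 fires, +2 burnt (F count now 2)
Step 6: +1 fires, +2 burnt (F count now 1)
Step 7: +2 fires, +1 burnt (F count now 2)
Step 8: +0 fires, +2 burnt (F count now 0)
Fire out after step 8
Initially T: 17, now '.': 29
Total burnt (originally-T cells now '.'): 16

Answer: 16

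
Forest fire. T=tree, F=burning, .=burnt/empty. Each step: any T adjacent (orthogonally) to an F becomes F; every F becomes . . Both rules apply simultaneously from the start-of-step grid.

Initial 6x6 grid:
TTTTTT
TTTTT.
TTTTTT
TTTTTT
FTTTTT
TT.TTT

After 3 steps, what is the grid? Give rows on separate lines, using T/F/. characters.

Step 1: 3 trees catch fire, 1 burn out
  TTTTTT
  TTTTT.
  TTTTTT
  FTTTTT
  .FTTTT
  FT.TTT
Step 2: 4 trees catch fire, 3 burn out
  TTTTTT
  TTTTT.
  FTTTTT
  .FTTTT
  ..FTTT
  .F.TTT
Step 3: 4 trees catch fire, 4 burn out
  TTTTTT
  FTTTT.
  .FTTTT
  ..FTTT
  ...FTT
  ...TTT

TTTTTT
FTTTT.
.FTTTT
..FTTT
...FTT
...TTT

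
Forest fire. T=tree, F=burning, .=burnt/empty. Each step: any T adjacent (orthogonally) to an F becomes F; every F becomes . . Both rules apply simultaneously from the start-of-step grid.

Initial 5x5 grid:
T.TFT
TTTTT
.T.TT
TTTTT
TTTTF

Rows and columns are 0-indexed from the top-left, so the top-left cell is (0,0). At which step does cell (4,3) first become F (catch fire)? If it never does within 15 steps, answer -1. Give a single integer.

Step 1: cell (4,3)='F' (+5 fires, +2 burnt)
  -> target ignites at step 1
Step 2: cell (4,3)='.' (+6 fires, +5 burnt)
Step 3: cell (4,3)='.' (+3 fires, +6 burnt)
Step 4: cell (4,3)='.' (+4 fires, +3 burnt)
Step 5: cell (4,3)='.' (+2 fires, +4 burnt)
Step 6: cell (4,3)='.' (+0 fires, +2 burnt)
  fire out at step 6

1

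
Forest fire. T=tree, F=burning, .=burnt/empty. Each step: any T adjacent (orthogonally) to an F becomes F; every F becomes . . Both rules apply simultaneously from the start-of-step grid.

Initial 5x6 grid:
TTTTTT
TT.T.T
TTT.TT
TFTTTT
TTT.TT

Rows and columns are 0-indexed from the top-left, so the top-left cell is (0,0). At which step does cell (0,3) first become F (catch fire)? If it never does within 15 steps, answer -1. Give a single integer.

Step 1: cell (0,3)='T' (+4 fires, +1 burnt)
Step 2: cell (0,3)='T' (+6 fires, +4 burnt)
Step 3: cell (0,3)='T' (+3 fires, +6 burnt)
Step 4: cell (0,3)='T' (+5 fires, +3 burnt)
Step 5: cell (0,3)='F' (+3 fires, +5 burnt)
  -> target ignites at step 5
Step 6: cell (0,3)='.' (+3 fires, +3 burnt)
Step 7: cell (0,3)='.' (+1 fires, +3 burnt)
Step 8: cell (0,3)='.' (+0 fires, +1 burnt)
  fire out at step 8

5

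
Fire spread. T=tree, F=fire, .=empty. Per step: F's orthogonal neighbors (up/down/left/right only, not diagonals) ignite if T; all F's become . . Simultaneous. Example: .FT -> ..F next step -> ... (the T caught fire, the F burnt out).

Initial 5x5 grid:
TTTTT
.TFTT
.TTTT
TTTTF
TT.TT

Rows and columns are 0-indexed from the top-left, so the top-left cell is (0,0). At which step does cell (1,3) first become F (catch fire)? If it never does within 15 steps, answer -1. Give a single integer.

Step 1: cell (1,3)='F' (+7 fires, +2 burnt)
  -> target ignites at step 1
Step 2: cell (1,3)='.' (+7 fires, +7 burnt)
Step 3: cell (1,3)='.' (+3 fires, +7 burnt)
Step 4: cell (1,3)='.' (+2 fires, +3 burnt)
Step 5: cell (1,3)='.' (+1 fires, +2 burnt)
Step 6: cell (1,3)='.' (+0 fires, +1 burnt)
  fire out at step 6

1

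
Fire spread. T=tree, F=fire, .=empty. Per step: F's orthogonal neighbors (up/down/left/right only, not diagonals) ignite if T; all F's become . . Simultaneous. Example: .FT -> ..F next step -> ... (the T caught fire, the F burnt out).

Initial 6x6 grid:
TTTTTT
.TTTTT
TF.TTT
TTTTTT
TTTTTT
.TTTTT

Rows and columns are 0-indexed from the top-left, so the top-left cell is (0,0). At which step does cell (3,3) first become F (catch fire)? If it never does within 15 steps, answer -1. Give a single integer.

Step 1: cell (3,3)='T' (+3 fires, +1 burnt)
Step 2: cell (3,3)='T' (+5 fires, +3 burnt)
Step 3: cell (3,3)='F' (+7 fires, +5 burnt)
  -> target ignites at step 3
Step 4: cell (3,3)='.' (+6 fires, +7 burnt)
Step 5: cell (3,3)='.' (+6 fires, +6 burnt)
Step 6: cell (3,3)='.' (+4 fires, +6 burnt)
Step 7: cell (3,3)='.' (+1 fires, +4 burnt)
Step 8: cell (3,3)='.' (+0 fires, +1 burnt)
  fire out at step 8

3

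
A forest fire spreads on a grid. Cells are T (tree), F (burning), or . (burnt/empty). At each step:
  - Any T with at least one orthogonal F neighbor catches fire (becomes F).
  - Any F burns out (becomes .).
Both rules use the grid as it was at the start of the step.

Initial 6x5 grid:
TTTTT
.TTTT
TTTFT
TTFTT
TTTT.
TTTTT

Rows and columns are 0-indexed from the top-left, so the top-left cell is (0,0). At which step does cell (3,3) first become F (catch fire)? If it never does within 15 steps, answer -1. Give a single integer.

Step 1: cell (3,3)='F' (+6 fires, +2 burnt)
  -> target ignites at step 1
Step 2: cell (3,3)='.' (+9 fires, +6 burnt)
Step 3: cell (3,3)='.' (+7 fires, +9 burnt)
Step 4: cell (3,3)='.' (+3 fires, +7 burnt)
Step 5: cell (3,3)='.' (+1 fires, +3 burnt)
Step 6: cell (3,3)='.' (+0 fires, +1 burnt)
  fire out at step 6

1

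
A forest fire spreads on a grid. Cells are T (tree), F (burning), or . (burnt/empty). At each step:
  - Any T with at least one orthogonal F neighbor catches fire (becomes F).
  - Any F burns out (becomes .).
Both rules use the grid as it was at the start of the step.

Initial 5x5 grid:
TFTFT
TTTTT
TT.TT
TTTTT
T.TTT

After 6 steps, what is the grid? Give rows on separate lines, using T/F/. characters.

Step 1: 5 trees catch fire, 2 burn out
  F.F.F
  TFTFT
  TT.TT
  TTTTT
  T.TTT
Step 2: 5 trees catch fire, 5 burn out
  .....
  F.F.F
  TF.FT
  TTTTT
  T.TTT
Step 3: 4 trees catch fire, 5 burn out
  .....
  .....
  F...F
  TFTFT
  T.TTT
Step 4: 4 trees catch fire, 4 burn out
  .....
  .....
  .....
  F.F.F
  T.TFT
Step 5: 3 trees catch fire, 4 burn out
  .....
  .....
  .....
  .....
  F.F.F
Step 6: 0 trees catch fire, 3 burn out
  .....
  .....
  .....
  .....
  .....

.....
.....
.....
.....
.....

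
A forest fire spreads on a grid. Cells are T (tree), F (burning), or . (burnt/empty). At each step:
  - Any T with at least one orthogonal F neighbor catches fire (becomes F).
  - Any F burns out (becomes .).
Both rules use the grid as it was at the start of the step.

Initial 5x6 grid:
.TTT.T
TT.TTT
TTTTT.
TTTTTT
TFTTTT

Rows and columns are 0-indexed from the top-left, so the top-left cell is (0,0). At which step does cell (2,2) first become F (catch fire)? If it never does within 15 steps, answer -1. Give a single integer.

Step 1: cell (2,2)='T' (+3 fires, +1 burnt)
Step 2: cell (2,2)='T' (+4 fires, +3 burnt)
Step 3: cell (2,2)='F' (+5 fires, +4 burnt)
  -> target ignites at step 3
Step 4: cell (2,2)='.' (+5 fires, +5 burnt)
Step 5: cell (2,2)='.' (+4 fires, +5 burnt)
Step 6: cell (2,2)='.' (+2 fires, +4 burnt)
Step 7: cell (2,2)='.' (+1 fires, +2 burnt)
Step 8: cell (2,2)='.' (+1 fires, +1 burnt)
Step 9: cell (2,2)='.' (+0 fires, +1 burnt)
  fire out at step 9

3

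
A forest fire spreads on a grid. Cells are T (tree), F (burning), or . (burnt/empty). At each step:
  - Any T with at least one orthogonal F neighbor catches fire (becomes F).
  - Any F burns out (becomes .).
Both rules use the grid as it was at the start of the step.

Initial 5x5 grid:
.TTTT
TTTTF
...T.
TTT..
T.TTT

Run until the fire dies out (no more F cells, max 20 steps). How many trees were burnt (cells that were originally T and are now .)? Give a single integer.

Step 1: +2 fires, +1 burnt (F count now 2)
Step 2: +3 fires, +2 burnt (F count now 3)
Step 3: +2 fires, +3 burnt (F count now 2)
Step 4: +2 fires, +2 burnt (F count now 2)
Step 5: +0 fires, +2 burnt (F count now 0)
Fire out after step 5
Initially T: 16, now '.': 18
Total burnt (originally-T cells now '.'): 9

Answer: 9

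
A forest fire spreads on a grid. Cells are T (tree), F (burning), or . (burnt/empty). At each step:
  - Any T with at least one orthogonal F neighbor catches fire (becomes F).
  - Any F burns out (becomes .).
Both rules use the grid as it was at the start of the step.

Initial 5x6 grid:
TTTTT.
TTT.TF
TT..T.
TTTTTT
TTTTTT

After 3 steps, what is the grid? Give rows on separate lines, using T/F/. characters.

Step 1: 1 trees catch fire, 1 burn out
  TTTTT.
  TTT.F.
  TT..T.
  TTTTTT
  TTTTTT
Step 2: 2 trees catch fire, 1 burn out
  TTTTF.
  TTT...
  TT..F.
  TTTTTT
  TTTTTT
Step 3: 2 trees catch fire, 2 burn out
  TTTF..
  TTT...
  TT....
  TTTTFT
  TTTTTT

TTTF..
TTT...
TT....
TTTTFT
TTTTTT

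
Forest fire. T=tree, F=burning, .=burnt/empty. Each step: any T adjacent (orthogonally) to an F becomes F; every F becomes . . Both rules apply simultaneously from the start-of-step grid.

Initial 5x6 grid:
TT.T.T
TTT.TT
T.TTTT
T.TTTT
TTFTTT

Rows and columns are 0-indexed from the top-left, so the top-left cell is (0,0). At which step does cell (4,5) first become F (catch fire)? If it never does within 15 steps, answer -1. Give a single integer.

Step 1: cell (4,5)='T' (+3 fires, +1 burnt)
Step 2: cell (4,5)='T' (+4 fires, +3 burnt)
Step 3: cell (4,5)='F' (+5 fires, +4 burnt)
  -> target ignites at step 3
Step 4: cell (4,5)='.' (+4 fires, +5 burnt)
Step 5: cell (4,5)='.' (+4 fires, +4 burnt)
Step 6: cell (4,5)='.' (+2 fires, +4 burnt)
Step 7: cell (4,5)='.' (+1 fires, +2 burnt)
Step 8: cell (4,5)='.' (+0 fires, +1 burnt)
  fire out at step 8

3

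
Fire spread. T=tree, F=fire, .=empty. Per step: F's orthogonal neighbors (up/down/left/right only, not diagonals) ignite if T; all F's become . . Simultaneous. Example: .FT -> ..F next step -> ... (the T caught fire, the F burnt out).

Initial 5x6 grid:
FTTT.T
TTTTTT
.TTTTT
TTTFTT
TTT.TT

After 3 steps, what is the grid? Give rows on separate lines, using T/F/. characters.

Step 1: 5 trees catch fire, 2 burn out
  .FTT.T
  FTTTTT
  .TTFTT
  TTF.FT
  TTT.TT
Step 2: 9 trees catch fire, 5 burn out
  ..FT.T
  .FTFTT
  .TF.FT
  TF...F
  TTF.FT
Step 3: 8 trees catch fire, 9 burn out
  ...F.T
  ..F.FT
  .F...F
  F.....
  TF...F

...F.T
..F.FT
.F...F
F.....
TF...F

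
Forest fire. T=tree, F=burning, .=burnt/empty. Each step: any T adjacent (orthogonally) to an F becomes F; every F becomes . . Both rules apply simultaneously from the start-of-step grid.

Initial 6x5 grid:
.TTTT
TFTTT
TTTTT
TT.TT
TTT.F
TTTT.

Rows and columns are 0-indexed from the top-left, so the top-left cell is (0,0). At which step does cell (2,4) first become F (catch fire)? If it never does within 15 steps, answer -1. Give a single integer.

Step 1: cell (2,4)='T' (+5 fires, +2 burnt)
Step 2: cell (2,4)='F' (+7 fires, +5 burnt)
  -> target ignites at step 2
Step 3: cell (2,4)='.' (+5 fires, +7 burnt)
Step 4: cell (2,4)='.' (+4 fires, +5 burnt)
Step 5: cell (2,4)='.' (+2 fires, +4 burnt)
Step 6: cell (2,4)='.' (+1 fires, +2 burnt)
Step 7: cell (2,4)='.' (+0 fires, +1 burnt)
  fire out at step 7

2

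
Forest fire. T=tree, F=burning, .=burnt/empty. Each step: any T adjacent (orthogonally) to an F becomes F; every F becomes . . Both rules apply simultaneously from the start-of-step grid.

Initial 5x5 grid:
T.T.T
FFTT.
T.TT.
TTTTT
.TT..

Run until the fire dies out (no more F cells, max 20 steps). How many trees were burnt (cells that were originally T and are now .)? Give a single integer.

Step 1: +3 fires, +2 burnt (F count now 3)
Step 2: +4 fires, +3 burnt (F count now 4)
Step 3: +3 fires, +4 burnt (F count now 3)
Step 4: +3 fires, +3 burnt (F count now 3)
Step 5: +1 fires, +3 burnt (F count now 1)
Step 6: +0 fires, +1 burnt (F count now 0)
Fire out after step 6
Initially T: 15, now '.': 24
Total burnt (originally-T cells now '.'): 14

Answer: 14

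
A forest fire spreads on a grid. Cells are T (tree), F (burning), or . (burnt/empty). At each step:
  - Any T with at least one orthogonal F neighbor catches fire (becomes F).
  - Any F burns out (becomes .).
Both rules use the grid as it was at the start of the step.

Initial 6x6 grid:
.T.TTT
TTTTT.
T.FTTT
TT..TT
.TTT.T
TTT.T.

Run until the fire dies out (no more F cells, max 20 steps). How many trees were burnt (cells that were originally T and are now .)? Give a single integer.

Answer: 24

Derivation:
Step 1: +2 fires, +1 burnt (F count now 2)
Step 2: +3 fires, +2 burnt (F count now 3)
Step 3: +6 fires, +3 burnt (F count now 6)
Step 4: +3 fires, +6 burnt (F count now 3)
Step 5: +3 fires, +3 burnt (F count now 3)
Step 6: +1 fires, +3 burnt (F count now 1)
Step 7: +1 fires, +1 burnt (F count now 1)
Step 8: +2 fires, +1 burnt (F count now 2)
Step 9: +3 fires, +2 burnt (F count now 3)
Step 10: +0 fires, +3 burnt (F count now 0)
Fire out after step 10
Initially T: 25, now '.': 35
Total burnt (originally-T cells now '.'): 24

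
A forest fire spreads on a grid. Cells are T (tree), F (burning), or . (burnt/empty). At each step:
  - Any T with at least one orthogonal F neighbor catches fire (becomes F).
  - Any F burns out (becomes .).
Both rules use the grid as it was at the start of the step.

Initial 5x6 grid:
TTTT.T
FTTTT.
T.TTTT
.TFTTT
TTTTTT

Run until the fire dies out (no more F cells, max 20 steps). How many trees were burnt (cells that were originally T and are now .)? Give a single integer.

Answer: 23

Derivation:
Step 1: +7 fires, +2 burnt (F count now 7)
Step 2: +6 fires, +7 burnt (F count now 6)
Step 3: +6 fires, +6 burnt (F count now 6)
Step 4: +4 fires, +6 burnt (F count now 4)
Step 5: +0 fires, +4 burnt (F count now 0)
Fire out after step 5
Initially T: 24, now '.': 29
Total burnt (originally-T cells now '.'): 23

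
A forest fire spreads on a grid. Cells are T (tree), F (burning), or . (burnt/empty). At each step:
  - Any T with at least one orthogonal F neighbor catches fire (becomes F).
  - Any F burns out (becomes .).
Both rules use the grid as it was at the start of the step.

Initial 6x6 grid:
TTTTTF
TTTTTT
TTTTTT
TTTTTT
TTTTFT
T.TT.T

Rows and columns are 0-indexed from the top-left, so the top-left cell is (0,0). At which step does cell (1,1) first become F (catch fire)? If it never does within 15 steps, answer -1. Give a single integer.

Step 1: cell (1,1)='T' (+5 fires, +2 burnt)
Step 2: cell (1,1)='T' (+9 fires, +5 burnt)
Step 3: cell (1,1)='T' (+6 fires, +9 burnt)
Step 4: cell (1,1)='T' (+5 fires, +6 burnt)
Step 5: cell (1,1)='F' (+5 fires, +5 burnt)
  -> target ignites at step 5
Step 6: cell (1,1)='.' (+2 fires, +5 burnt)
Step 7: cell (1,1)='.' (+0 fires, +2 burnt)
  fire out at step 7

5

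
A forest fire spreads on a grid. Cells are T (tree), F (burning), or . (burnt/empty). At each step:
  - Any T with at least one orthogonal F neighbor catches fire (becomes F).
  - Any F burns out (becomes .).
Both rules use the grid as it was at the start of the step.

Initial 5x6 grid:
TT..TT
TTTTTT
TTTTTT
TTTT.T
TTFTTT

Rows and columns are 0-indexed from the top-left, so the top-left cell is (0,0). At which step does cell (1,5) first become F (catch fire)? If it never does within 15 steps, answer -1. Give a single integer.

Step 1: cell (1,5)='T' (+3 fires, +1 burnt)
Step 2: cell (1,5)='T' (+5 fires, +3 burnt)
Step 3: cell (1,5)='T' (+5 fires, +5 burnt)
Step 4: cell (1,5)='T' (+5 fires, +5 burnt)
Step 5: cell (1,5)='T' (+4 fires, +5 burnt)
Step 6: cell (1,5)='F' (+3 fires, +4 burnt)
  -> target ignites at step 6
Step 7: cell (1,5)='.' (+1 fires, +3 burnt)
Step 8: cell (1,5)='.' (+0 fires, +1 burnt)
  fire out at step 8

6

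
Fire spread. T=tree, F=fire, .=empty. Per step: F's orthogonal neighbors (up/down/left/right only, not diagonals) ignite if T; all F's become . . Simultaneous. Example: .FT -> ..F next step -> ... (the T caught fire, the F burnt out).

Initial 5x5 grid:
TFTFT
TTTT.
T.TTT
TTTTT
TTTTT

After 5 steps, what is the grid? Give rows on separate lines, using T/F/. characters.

Step 1: 5 trees catch fire, 2 burn out
  F.F.F
  TFTF.
  T.TTT
  TTTTT
  TTTTT
Step 2: 3 trees catch fire, 5 burn out
  .....
  F.F..
  T.TFT
  TTTTT
  TTTTT
Step 3: 4 trees catch fire, 3 burn out
  .....
  .....
  F.F.F
  TTTFT
  TTTTT
Step 4: 4 trees catch fire, 4 burn out
  .....
  .....
  .....
  FTF.F
  TTTFT
Step 5: 4 trees catch fire, 4 burn out
  .....
  .....
  .....
  .F...
  FTF.F

.....
.....
.....
.F...
FTF.F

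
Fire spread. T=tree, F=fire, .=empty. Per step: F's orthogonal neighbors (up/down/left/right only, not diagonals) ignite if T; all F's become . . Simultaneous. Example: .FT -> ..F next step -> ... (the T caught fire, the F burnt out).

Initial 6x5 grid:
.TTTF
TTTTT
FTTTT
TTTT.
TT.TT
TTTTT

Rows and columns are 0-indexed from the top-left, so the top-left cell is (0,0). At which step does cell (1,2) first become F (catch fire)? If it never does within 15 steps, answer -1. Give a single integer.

Step 1: cell (1,2)='T' (+5 fires, +2 burnt)
Step 2: cell (1,2)='T' (+7 fires, +5 burnt)
Step 3: cell (1,2)='F' (+6 fires, +7 burnt)
  -> target ignites at step 3
Step 4: cell (1,2)='.' (+2 fires, +6 burnt)
Step 5: cell (1,2)='.' (+2 fires, +2 burnt)
Step 6: cell (1,2)='.' (+2 fires, +2 burnt)
Step 7: cell (1,2)='.' (+1 fires, +2 burnt)
Step 8: cell (1,2)='.' (+0 fires, +1 burnt)
  fire out at step 8

3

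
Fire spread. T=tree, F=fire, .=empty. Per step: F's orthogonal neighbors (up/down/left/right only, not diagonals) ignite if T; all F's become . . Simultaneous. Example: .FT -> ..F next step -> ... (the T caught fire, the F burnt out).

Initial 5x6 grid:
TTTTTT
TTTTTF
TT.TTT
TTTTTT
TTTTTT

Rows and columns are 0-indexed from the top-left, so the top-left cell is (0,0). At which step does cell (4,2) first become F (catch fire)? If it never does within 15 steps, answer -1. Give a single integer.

Step 1: cell (4,2)='T' (+3 fires, +1 burnt)
Step 2: cell (4,2)='T' (+4 fires, +3 burnt)
Step 3: cell (4,2)='T' (+5 fires, +4 burnt)
Step 4: cell (4,2)='T' (+4 fires, +5 burnt)
Step 5: cell (4,2)='T' (+5 fires, +4 burnt)
Step 6: cell (4,2)='F' (+4 fires, +5 burnt)
  -> target ignites at step 6
Step 7: cell (4,2)='.' (+2 fires, +4 burnt)
Step 8: cell (4,2)='.' (+1 fires, +2 burnt)
Step 9: cell (4,2)='.' (+0 fires, +1 burnt)
  fire out at step 9

6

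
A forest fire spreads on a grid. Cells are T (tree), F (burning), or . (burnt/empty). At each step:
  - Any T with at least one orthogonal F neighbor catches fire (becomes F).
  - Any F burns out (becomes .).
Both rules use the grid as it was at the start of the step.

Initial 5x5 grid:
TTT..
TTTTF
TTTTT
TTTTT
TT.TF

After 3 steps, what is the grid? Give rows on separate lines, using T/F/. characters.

Step 1: 4 trees catch fire, 2 burn out
  TTT..
  TTTF.
  TTTTF
  TTTTF
  TT.F.
Step 2: 3 trees catch fire, 4 burn out
  TTT..
  TTF..
  TTTF.
  TTTF.
  TT...
Step 3: 4 trees catch fire, 3 burn out
  TTF..
  TF...
  TTF..
  TTF..
  TT...

TTF..
TF...
TTF..
TTF..
TT...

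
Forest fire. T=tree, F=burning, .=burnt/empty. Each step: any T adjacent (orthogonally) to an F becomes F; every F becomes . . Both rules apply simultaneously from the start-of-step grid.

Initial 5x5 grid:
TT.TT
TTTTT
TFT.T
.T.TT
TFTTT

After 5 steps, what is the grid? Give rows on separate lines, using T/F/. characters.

Step 1: 6 trees catch fire, 2 burn out
  TT.TT
  TFTTT
  F.F.T
  .F.TT
  F.FTT
Step 2: 4 trees catch fire, 6 burn out
  TF.TT
  F.FTT
  ....T
  ...TT
  ...FT
Step 3: 4 trees catch fire, 4 burn out
  F..TT
  ...FT
  ....T
  ...FT
  ....F
Step 4: 3 trees catch fire, 4 burn out
  ...FT
  ....F
  ....T
  ....F
  .....
Step 5: 2 trees catch fire, 3 burn out
  ....F
  .....
  ....F
  .....
  .....

....F
.....
....F
.....
.....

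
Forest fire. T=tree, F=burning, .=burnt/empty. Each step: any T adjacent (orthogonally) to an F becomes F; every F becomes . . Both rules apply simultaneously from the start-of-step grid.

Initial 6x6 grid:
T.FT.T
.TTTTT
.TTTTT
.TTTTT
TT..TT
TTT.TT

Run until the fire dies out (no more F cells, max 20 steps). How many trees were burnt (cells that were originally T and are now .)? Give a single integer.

Answer: 26

Derivation:
Step 1: +2 fires, +1 burnt (F count now 2)
Step 2: +3 fires, +2 burnt (F count now 3)
Step 3: +4 fires, +3 burnt (F count now 4)
Step 4: +4 fires, +4 burnt (F count now 4)
Step 5: +4 fires, +4 burnt (F count now 4)
Step 6: +4 fires, +4 burnt (F count now 4)
Step 7: +4 fires, +4 burnt (F count now 4)
Step 8: +1 fires, +4 burnt (F count now 1)
Step 9: +0 fires, +1 burnt (F count now 0)
Fire out after step 9
Initially T: 27, now '.': 35
Total burnt (originally-T cells now '.'): 26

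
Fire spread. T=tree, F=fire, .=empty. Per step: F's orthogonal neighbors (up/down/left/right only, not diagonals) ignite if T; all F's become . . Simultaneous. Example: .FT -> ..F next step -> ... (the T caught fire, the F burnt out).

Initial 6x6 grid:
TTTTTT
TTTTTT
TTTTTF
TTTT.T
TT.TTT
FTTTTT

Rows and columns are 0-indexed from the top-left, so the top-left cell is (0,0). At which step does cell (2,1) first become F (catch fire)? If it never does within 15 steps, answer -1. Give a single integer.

Step 1: cell (2,1)='T' (+5 fires, +2 burnt)
Step 2: cell (2,1)='T' (+7 fires, +5 burnt)
Step 3: cell (2,1)='T' (+9 fires, +7 burnt)
Step 4: cell (2,1)='F' (+7 fires, +9 burnt)
  -> target ignites at step 4
Step 5: cell (2,1)='.' (+3 fires, +7 burnt)
Step 6: cell (2,1)='.' (+1 fires, +3 burnt)
Step 7: cell (2,1)='.' (+0 fires, +1 burnt)
  fire out at step 7

4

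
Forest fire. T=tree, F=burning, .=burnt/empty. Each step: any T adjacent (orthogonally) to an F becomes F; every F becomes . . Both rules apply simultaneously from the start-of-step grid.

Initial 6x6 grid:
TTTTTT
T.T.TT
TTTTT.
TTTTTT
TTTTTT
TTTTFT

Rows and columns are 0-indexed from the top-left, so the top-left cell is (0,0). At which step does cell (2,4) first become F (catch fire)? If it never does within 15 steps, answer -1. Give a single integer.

Step 1: cell (2,4)='T' (+3 fires, +1 burnt)
Step 2: cell (2,4)='T' (+4 fires, +3 burnt)
Step 3: cell (2,4)='F' (+5 fires, +4 burnt)
  -> target ignites at step 3
Step 4: cell (2,4)='.' (+5 fires, +5 burnt)
Step 5: cell (2,4)='.' (+5 fires, +5 burnt)
Step 6: cell (2,4)='.' (+5 fires, +5 burnt)
Step 7: cell (2,4)='.' (+2 fires, +5 burnt)
Step 8: cell (2,4)='.' (+2 fires, +2 burnt)
Step 9: cell (2,4)='.' (+1 fires, +2 burnt)
Step 10: cell (2,4)='.' (+0 fires, +1 burnt)
  fire out at step 10

3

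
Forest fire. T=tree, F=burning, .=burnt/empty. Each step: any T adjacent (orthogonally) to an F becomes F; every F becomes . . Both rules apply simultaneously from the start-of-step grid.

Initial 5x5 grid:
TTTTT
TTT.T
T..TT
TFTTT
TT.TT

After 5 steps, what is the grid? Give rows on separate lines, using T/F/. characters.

Step 1: 3 trees catch fire, 1 burn out
  TTTTT
  TTT.T
  T..TT
  F.FTT
  TF.TT
Step 2: 3 trees catch fire, 3 burn out
  TTTTT
  TTT.T
  F..TT
  ...FT
  F..TT
Step 3: 4 trees catch fire, 3 burn out
  TTTTT
  FTT.T
  ...FT
  ....F
  ...FT
Step 4: 4 trees catch fire, 4 burn out
  FTTTT
  .FT.T
  ....F
  .....
  ....F
Step 5: 3 trees catch fire, 4 burn out
  .FTTT
  ..F.F
  .....
  .....
  .....

.FTTT
..F.F
.....
.....
.....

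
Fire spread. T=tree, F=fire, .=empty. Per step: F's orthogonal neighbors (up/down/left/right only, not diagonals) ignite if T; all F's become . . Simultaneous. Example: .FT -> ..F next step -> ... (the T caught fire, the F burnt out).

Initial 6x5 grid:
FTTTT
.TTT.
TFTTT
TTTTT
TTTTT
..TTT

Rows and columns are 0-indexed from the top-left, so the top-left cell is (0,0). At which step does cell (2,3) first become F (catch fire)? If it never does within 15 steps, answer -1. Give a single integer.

Step 1: cell (2,3)='T' (+5 fires, +2 burnt)
Step 2: cell (2,3)='F' (+6 fires, +5 burnt)
  -> target ignites at step 2
Step 3: cell (2,3)='.' (+6 fires, +6 burnt)
Step 4: cell (2,3)='.' (+4 fires, +6 burnt)
Step 5: cell (2,3)='.' (+2 fires, +4 burnt)
Step 6: cell (2,3)='.' (+1 fires, +2 burnt)
Step 7: cell (2,3)='.' (+0 fires, +1 burnt)
  fire out at step 7

2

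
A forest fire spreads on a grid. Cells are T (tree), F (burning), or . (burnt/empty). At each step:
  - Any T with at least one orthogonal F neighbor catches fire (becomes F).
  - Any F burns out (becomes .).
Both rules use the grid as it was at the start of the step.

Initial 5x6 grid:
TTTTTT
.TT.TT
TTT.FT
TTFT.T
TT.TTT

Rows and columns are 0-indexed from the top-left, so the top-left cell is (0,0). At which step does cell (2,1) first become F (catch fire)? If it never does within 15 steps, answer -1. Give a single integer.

Step 1: cell (2,1)='T' (+5 fires, +2 burnt)
Step 2: cell (2,1)='F' (+8 fires, +5 burnt)
  -> target ignites at step 2
Step 3: cell (2,1)='.' (+8 fires, +8 burnt)
Step 4: cell (2,1)='.' (+1 fires, +8 burnt)
Step 5: cell (2,1)='.' (+1 fires, +1 burnt)
Step 6: cell (2,1)='.' (+0 fires, +1 burnt)
  fire out at step 6

2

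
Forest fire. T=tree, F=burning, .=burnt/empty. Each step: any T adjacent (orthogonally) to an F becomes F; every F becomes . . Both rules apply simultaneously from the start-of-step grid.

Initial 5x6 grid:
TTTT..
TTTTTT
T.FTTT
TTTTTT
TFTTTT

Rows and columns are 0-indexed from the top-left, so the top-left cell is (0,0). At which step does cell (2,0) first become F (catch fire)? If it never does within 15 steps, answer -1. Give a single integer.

Step 1: cell (2,0)='T' (+6 fires, +2 burnt)
Step 2: cell (2,0)='T' (+7 fires, +6 burnt)
Step 3: cell (2,0)='F' (+8 fires, +7 burnt)
  -> target ignites at step 3
Step 4: cell (2,0)='.' (+4 fires, +8 burnt)
Step 5: cell (2,0)='.' (+0 fires, +4 burnt)
  fire out at step 5

3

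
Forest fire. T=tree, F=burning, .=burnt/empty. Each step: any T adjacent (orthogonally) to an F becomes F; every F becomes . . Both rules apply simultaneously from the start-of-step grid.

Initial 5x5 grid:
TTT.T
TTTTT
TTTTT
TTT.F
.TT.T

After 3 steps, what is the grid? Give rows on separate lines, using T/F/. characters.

Step 1: 2 trees catch fire, 1 burn out
  TTT.T
  TTTTT
  TTTTF
  TTT..
  .TT.F
Step 2: 2 trees catch fire, 2 burn out
  TTT.T
  TTTTF
  TTTF.
  TTT..
  .TT..
Step 3: 3 trees catch fire, 2 burn out
  TTT.F
  TTTF.
  TTF..
  TTT..
  .TT..

TTT.F
TTTF.
TTF..
TTT..
.TT..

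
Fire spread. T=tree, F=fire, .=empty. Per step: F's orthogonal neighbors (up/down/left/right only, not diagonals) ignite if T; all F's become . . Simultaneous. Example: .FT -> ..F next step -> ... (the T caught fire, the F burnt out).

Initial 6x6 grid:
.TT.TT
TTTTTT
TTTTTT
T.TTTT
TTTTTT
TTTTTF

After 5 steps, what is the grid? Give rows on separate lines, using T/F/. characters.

Step 1: 2 trees catch fire, 1 burn out
  .TT.TT
  TTTTTT
  TTTTTT
  T.TTTT
  TTTTTF
  TTTTF.
Step 2: 3 trees catch fire, 2 burn out
  .TT.TT
  TTTTTT
  TTTTTT
  T.TTTF
  TTTTF.
  TTTF..
Step 3: 4 trees catch fire, 3 burn out
  .TT.TT
  TTTTTT
  TTTTTF
  T.TTF.
  TTTF..
  TTF...
Step 4: 5 trees catch fire, 4 burn out
  .TT.TT
  TTTTTF
  TTTTF.
  T.TF..
  TTF...
  TF....
Step 5: 6 trees catch fire, 5 burn out
  .TT.TF
  TTTTF.
  TTTF..
  T.F...
  TF....
  F.....

.TT.TF
TTTTF.
TTTF..
T.F...
TF....
F.....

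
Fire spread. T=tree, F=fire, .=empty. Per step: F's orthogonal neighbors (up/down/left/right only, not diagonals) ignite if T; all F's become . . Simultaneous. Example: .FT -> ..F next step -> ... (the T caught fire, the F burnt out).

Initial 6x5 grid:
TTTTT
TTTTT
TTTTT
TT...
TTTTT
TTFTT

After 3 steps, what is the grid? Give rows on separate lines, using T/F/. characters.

Step 1: 3 trees catch fire, 1 burn out
  TTTTT
  TTTTT
  TTTTT
  TT...
  TTFTT
  TF.FT
Step 2: 4 trees catch fire, 3 burn out
  TTTTT
  TTTTT
  TTTTT
  TT...
  TF.FT
  F...F
Step 3: 3 trees catch fire, 4 burn out
  TTTTT
  TTTTT
  TTTTT
  TF...
  F...F
  .....

TTTTT
TTTTT
TTTTT
TF...
F...F
.....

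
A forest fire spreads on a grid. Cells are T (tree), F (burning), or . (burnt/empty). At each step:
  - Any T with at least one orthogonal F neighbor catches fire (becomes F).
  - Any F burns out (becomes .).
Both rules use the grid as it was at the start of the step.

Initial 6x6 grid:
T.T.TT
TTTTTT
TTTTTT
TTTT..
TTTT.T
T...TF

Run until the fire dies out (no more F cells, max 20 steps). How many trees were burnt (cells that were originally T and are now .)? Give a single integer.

Step 1: +2 fires, +1 burnt (F count now 2)
Step 2: +0 fires, +2 burnt (F count now 0)
Fire out after step 2
Initially T: 27, now '.': 11
Total burnt (originally-T cells now '.'): 2

Answer: 2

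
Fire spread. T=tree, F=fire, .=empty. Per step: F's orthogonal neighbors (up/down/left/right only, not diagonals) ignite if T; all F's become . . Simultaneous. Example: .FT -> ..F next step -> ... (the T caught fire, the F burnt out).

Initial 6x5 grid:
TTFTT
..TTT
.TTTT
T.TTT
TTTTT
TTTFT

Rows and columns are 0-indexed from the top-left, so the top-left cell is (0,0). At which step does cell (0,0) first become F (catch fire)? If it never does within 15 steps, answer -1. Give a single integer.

Step 1: cell (0,0)='T' (+6 fires, +2 burnt)
Step 2: cell (0,0)='F' (+8 fires, +6 burnt)
  -> target ignites at step 2
Step 3: cell (0,0)='.' (+7 fires, +8 burnt)
Step 4: cell (0,0)='.' (+2 fires, +7 burnt)
Step 5: cell (0,0)='.' (+1 fires, +2 burnt)
Step 6: cell (0,0)='.' (+0 fires, +1 burnt)
  fire out at step 6

2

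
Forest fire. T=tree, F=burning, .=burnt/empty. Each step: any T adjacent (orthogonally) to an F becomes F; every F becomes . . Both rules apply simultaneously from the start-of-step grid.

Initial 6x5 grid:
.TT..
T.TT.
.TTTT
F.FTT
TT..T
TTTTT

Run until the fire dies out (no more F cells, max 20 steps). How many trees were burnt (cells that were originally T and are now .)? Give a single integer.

Answer: 18

Derivation:
Step 1: +3 fires, +2 burnt (F count now 3)
Step 2: +6 fires, +3 burnt (F count now 6)
Step 3: +5 fires, +6 burnt (F count now 5)
Step 4: +3 fires, +5 burnt (F count now 3)
Step 5: +1 fires, +3 burnt (F count now 1)
Step 6: +0 fires, +1 burnt (F count now 0)
Fire out after step 6
Initially T: 19, now '.': 29
Total burnt (originally-T cells now '.'): 18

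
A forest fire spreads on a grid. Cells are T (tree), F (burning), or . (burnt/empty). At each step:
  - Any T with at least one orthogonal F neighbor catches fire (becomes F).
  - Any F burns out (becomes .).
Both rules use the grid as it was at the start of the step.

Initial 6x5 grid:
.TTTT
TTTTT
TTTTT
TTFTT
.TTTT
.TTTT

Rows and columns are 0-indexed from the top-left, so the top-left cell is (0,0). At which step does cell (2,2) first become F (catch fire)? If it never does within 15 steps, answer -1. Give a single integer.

Step 1: cell (2,2)='F' (+4 fires, +1 burnt)
  -> target ignites at step 1
Step 2: cell (2,2)='.' (+8 fires, +4 burnt)
Step 3: cell (2,2)='.' (+8 fires, +8 burnt)
Step 4: cell (2,2)='.' (+5 fires, +8 burnt)
Step 5: cell (2,2)='.' (+1 fires, +5 burnt)
Step 6: cell (2,2)='.' (+0 fires, +1 burnt)
  fire out at step 6

1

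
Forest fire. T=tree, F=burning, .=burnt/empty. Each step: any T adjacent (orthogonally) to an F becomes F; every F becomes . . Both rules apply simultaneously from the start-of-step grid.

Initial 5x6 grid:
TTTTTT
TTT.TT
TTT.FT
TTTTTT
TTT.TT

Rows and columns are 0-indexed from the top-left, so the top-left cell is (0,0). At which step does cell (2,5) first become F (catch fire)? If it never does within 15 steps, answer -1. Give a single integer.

Step 1: cell (2,5)='F' (+3 fires, +1 burnt)
  -> target ignites at step 1
Step 2: cell (2,5)='.' (+5 fires, +3 burnt)
Step 3: cell (2,5)='.' (+4 fires, +5 burnt)
Step 4: cell (2,5)='.' (+4 fires, +4 burnt)
Step 5: cell (2,5)='.' (+5 fires, +4 burnt)
Step 6: cell (2,5)='.' (+4 fires, +5 burnt)
Step 7: cell (2,5)='.' (+1 fires, +4 burnt)
Step 8: cell (2,5)='.' (+0 fires, +1 burnt)
  fire out at step 8

1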